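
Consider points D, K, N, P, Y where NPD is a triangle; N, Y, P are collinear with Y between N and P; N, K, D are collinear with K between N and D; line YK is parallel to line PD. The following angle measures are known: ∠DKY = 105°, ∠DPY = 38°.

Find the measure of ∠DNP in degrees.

∠DNP = 67°

1. ∠NKY = 75°  [linear pair at K on ND]
2. ∠DPN = 38°  [Y on ray PN]
3. ∠NDP = 75°  [YK∥PD, corresponding at K]
4. ∠DNP = 67°  [△NPD]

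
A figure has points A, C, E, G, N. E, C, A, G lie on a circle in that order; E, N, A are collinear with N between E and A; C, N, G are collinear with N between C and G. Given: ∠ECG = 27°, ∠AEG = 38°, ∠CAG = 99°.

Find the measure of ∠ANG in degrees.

1. ∠EAG = 27°  [same arc EG]
2. ∠ACG = 38°  [same arc AG]
3. ∠AGC = 43°  [△CAG]
4. ∠ANG = 110°  [△ANG]

∠ANG = 110°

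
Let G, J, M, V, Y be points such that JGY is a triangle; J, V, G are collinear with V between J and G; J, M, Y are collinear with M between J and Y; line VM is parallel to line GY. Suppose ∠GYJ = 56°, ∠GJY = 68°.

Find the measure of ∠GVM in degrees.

1. ∠JGY = 56°  [△JGY]
2. ∠JVM = 56°  [VM∥GY, corresponding at V]
3. ∠GVM = 124°  [linear pair at V on JG]

∠GVM = 124°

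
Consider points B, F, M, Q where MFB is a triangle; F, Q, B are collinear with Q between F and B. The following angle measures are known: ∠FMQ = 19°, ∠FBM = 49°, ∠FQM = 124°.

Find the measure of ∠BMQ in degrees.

∠BMQ = 75°

1. ∠MBQ = 49°  [Q on ray BF]
2. ∠BQM = 56°  [linear pair at Q on FB]
3. ∠BMQ = 75°  [△MQB]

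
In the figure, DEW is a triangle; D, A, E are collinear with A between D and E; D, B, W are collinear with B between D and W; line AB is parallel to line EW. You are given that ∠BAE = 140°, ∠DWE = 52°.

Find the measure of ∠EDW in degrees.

∠EDW = 88°

1. ∠BAD = 40°  [linear pair at A on DE]
2. ∠ABD = 52°  [AB∥EW, corresponding at B]
3. ∠ADB = 88°  [△DAB]
4. ∠EDW = 88°  [A on DE, B on DW]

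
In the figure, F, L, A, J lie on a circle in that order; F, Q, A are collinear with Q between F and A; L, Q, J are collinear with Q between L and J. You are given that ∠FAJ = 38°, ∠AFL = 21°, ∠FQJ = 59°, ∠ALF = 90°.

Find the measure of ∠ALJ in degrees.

∠ALJ = 52°

1. ∠FAL = 69°  [△FLA]
2. ∠AQL = 59°  [vertical angles at Q]
3. ∠ALJ = 52°  [△LQA]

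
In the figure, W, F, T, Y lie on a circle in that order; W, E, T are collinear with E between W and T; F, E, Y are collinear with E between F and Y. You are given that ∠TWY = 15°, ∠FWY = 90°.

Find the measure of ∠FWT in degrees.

∠FWT = 75°

1. ∠TFY = 15°  [same arc TY]
2. ∠FTY = 90°  [cyclic WFTY, opposite ∠W+∠T]
3. ∠FYT = 75°  [△FTY]
4. ∠FWT = 75°  [same arc FT]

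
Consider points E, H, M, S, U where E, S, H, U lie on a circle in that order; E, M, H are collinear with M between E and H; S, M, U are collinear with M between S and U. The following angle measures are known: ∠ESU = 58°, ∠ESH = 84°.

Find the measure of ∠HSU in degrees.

∠HSU = 26°

1. ∠EHU = 58°  [same arc EU]
2. ∠EUH = 96°  [cyclic ESHU, opposite ∠S+∠U]
3. ∠HEU = 26°  [△EHU]
4. ∠HSU = 26°  [same arc HU]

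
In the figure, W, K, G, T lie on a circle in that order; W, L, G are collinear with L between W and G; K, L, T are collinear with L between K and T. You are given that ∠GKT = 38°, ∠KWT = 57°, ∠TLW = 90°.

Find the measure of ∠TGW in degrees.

∠TGW = 71°

1. ∠KGT = 123°  [cyclic WKGT, opposite ∠W+∠G]
2. ∠GLT = 90°  [linear pair at L on WG]
3. ∠GTK = 19°  [△KGT]
4. ∠TGW = 71°  [△GLT]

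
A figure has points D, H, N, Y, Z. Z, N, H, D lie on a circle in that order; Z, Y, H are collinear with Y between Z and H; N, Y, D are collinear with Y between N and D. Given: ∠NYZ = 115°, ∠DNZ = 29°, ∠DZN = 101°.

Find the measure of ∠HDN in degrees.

∠HDN = 36°

1. ∠DYH = 115°  [vertical angles at Y]
2. ∠DHZ = 29°  [same arc ZD]
3. ∠HDN = 36°  [△HYD]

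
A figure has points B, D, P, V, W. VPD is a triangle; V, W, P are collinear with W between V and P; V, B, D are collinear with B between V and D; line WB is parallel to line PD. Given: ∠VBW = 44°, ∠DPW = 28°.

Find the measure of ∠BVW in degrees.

∠BVW = 108°

1. ∠PDV = 44°  [WB∥PD, corresponding at B]
2. ∠DPV = 28°  [W on ray PV]
3. ∠DVP = 108°  [△VPD]
4. ∠BVW = 108°  [W on VP, B on VD]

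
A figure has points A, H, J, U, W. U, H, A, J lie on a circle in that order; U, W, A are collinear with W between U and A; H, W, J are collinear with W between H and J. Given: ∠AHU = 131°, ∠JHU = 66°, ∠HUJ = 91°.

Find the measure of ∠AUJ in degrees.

∠AUJ = 65°

1. ∠AJU = 49°  [cyclic UHAJ, opposite ∠H+∠J]
2. ∠JAU = 66°  [same arc UJ]
3. ∠AUJ = 65°  [△UAJ]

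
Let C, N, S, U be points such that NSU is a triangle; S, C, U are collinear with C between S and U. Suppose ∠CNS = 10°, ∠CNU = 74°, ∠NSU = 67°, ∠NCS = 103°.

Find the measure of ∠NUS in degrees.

∠NUS = 29°

1. ∠NCU = 77°  [linear pair at C on SU]
2. ∠CUN = 29°  [△NCU]
3. ∠NUS = 29°  [C on ray US]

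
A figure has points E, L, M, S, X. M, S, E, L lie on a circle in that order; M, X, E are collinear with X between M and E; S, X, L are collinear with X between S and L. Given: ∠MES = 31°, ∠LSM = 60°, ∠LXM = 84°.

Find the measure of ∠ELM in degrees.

1. ∠MLS = 31°  [same arc MS]
2. ∠LEM = 60°  [same arc ML]
3. ∠EML = 65°  [△MXL]
4. ∠ELM = 55°  [△MEL]

∠ELM = 55°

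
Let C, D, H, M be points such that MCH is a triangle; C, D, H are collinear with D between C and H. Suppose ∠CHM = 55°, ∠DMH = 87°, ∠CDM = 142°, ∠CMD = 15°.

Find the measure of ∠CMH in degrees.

1. ∠DCM = 23°  [△MCD]
2. ∠HCM = 23°  [D on ray CH]
3. ∠CMH = 102°  [△MCH]

∠CMH = 102°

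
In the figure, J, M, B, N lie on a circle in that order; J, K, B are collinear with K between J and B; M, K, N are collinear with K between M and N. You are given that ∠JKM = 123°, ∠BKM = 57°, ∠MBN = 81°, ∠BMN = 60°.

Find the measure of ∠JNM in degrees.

1. ∠JKN = 57°  [vertical angles at K]
2. ∠BJN = 60°  [same arc BN]
3. ∠JNM = 63°  [△JKN]

∠JNM = 63°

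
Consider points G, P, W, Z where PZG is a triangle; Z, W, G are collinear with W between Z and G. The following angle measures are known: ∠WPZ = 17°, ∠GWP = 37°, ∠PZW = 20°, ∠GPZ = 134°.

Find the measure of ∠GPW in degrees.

1. ∠GZP = 20°  [W on ray ZG]
2. ∠PGZ = 26°  [△PZG]
3. ∠PGW = 26°  [W on ray GZ]
4. ∠GPW = 117°  [△PWG]

∠GPW = 117°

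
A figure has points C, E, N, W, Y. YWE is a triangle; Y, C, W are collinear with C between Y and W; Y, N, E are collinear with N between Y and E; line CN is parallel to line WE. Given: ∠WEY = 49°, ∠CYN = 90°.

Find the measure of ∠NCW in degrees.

1. ∠CNY = 49°  [CN∥WE, corresponding at N]
2. ∠NCY = 41°  [△YCN]
3. ∠NCW = 139°  [linear pair at C on YW]

∠NCW = 139°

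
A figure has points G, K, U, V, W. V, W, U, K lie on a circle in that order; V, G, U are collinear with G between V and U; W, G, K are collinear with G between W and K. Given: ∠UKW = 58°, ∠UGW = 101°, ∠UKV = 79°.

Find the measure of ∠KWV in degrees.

1. ∠UVW = 58°  [same arc WU]
2. ∠VGW = 79°  [linear pair at G on VU]
3. ∠KWV = 43°  [△VGW]

∠KWV = 43°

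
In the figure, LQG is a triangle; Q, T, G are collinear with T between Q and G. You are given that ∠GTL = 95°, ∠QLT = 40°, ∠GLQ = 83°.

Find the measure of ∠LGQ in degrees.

1. ∠LTQ = 85°  [linear pair at T on QG]
2. ∠LQT = 55°  [△LQT]
3. ∠GQL = 55°  [T on ray QG]
4. ∠LGQ = 42°  [△LQG]

∠LGQ = 42°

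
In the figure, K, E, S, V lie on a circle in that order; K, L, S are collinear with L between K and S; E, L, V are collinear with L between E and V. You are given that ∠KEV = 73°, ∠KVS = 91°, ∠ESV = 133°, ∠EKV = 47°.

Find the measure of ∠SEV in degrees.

1. ∠KSV = 73°  [same arc KV]
2. ∠SKV = 16°  [△KSV]
3. ∠SEV = 16°  [same arc SV]

∠SEV = 16°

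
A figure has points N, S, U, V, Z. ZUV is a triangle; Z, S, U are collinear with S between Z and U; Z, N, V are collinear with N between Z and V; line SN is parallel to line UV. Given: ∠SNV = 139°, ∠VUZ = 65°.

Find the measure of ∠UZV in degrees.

∠UZV = 74°

1. ∠SNZ = 41°  [linear pair at N on ZV]
2. ∠NSZ = 65°  [SN∥UV, corresponding at S]
3. ∠NZS = 74°  [△ZSN]
4. ∠UZV = 74°  [S on ZU, N on ZV]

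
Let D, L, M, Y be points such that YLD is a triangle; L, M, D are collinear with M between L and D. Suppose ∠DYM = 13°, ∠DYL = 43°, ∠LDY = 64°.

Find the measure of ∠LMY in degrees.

1. ∠MDY = 64°  [M on ray DL]
2. ∠DMY = 103°  [△YMD]
3. ∠LMY = 77°  [linear pair at M on LD]

∠LMY = 77°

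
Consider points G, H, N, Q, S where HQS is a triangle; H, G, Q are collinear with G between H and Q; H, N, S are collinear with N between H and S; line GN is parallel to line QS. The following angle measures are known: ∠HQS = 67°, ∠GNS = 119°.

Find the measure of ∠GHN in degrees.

∠GHN = 52°

1. ∠HGN = 67°  [GN∥QS, corresponding at G]
2. ∠GNH = 61°  [linear pair at N on HS]
3. ∠GHN = 52°  [△HGN]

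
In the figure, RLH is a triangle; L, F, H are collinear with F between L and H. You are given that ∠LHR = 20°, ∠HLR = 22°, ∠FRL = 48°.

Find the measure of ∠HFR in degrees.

∠HFR = 70°

1. ∠FLR = 22°  [F on ray LH]
2. ∠LFR = 110°  [△RLF]
3. ∠HFR = 70°  [linear pair at F on LH]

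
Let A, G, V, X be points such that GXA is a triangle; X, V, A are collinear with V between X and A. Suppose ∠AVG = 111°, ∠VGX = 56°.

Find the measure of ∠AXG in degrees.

1. ∠GVX = 69°  [linear pair at V on XA]
2. ∠GXV = 55°  [△GXV]
3. ∠AXG = 55°  [V on ray XA]

∠AXG = 55°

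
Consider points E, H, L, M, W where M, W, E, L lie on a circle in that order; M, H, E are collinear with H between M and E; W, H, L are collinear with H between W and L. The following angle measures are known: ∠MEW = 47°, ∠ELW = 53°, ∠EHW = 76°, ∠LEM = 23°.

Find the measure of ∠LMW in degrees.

∠LMW = 110°

1. ∠MLW = 47°  [same arc MW]
2. ∠LWM = 23°  [same arc ML]
3. ∠LMW = 110°  [△MWL]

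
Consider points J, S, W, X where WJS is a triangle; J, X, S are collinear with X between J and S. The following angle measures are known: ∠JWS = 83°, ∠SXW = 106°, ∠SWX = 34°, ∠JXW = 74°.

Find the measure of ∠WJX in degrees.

∠WJX = 57°

1. ∠WSX = 40°  [△WXS]
2. ∠JSW = 40°  [X on ray SJ]
3. ∠SJW = 57°  [△WJS]
4. ∠WJX = 57°  [X on ray JS]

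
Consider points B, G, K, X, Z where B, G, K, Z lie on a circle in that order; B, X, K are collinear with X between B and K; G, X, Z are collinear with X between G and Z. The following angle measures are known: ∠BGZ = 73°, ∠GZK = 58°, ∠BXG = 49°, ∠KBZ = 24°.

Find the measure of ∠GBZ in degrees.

∠GBZ = 82°

1. ∠KGZ = 24°  [same arc KZ]
2. ∠GKZ = 98°  [△GKZ]
3. ∠GBZ = 82°  [cyclic BGKZ, opposite ∠B+∠K]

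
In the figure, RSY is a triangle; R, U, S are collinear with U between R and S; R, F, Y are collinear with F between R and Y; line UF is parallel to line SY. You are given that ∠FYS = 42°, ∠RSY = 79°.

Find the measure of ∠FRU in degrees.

1. ∠RYS = 42°  [F on ray YR]
2. ∠SRY = 59°  [△RSY]
3. ∠FRU = 59°  [U on RS, F on RY]

∠FRU = 59°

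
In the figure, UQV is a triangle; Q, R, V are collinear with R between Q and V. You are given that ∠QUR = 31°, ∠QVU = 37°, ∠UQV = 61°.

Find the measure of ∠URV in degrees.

∠URV = 92°

1. ∠RQU = 61°  [R on ray QV]
2. ∠QRU = 88°  [△UQR]
3. ∠URV = 92°  [linear pair at R on QV]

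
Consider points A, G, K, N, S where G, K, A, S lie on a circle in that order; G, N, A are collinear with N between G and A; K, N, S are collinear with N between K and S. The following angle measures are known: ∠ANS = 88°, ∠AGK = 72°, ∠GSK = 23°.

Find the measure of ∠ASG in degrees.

1. ∠GNS = 92°  [linear pair at N on GA]
2. ∠ASK = 72°  [same arc KA]
3. ∠AGS = 65°  [△GNS]
4. ∠GAS = 20°  [△ANS]
5. ∠ASG = 95°  [△GAS]

∠ASG = 95°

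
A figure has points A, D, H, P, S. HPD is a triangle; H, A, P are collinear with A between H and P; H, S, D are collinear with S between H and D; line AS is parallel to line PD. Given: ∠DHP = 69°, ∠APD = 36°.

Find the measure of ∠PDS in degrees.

∠PDS = 75°

1. ∠DPH = 36°  [A on ray PH]
2. ∠HDP = 75°  [△HPD]
3. ∠PDS = 75°  [S on ray DH]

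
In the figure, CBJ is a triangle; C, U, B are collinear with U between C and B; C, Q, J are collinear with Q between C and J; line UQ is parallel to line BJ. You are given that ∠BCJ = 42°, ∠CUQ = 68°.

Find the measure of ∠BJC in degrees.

1. ∠QCU = 42°  [U on CB, Q on CJ]
2. ∠CQU = 70°  [△CUQ]
3. ∠BJC = 70°  [UQ∥BJ, corresponding at Q]

∠BJC = 70°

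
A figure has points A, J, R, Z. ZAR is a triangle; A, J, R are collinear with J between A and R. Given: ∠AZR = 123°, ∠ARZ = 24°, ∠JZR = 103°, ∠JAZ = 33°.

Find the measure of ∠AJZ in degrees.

1. ∠JRZ = 24°  [J on ray RA]
2. ∠RJZ = 53°  [△ZJR]
3. ∠AJZ = 127°  [linear pair at J on AR]

∠AJZ = 127°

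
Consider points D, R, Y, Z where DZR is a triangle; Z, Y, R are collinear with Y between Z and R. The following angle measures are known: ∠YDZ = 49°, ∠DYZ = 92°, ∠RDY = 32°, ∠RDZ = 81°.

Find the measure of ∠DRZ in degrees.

∠DRZ = 60°

1. ∠DYR = 88°  [linear pair at Y on ZR]
2. ∠DRY = 60°  [△DYR]
3. ∠DRZ = 60°  [Y on ray RZ]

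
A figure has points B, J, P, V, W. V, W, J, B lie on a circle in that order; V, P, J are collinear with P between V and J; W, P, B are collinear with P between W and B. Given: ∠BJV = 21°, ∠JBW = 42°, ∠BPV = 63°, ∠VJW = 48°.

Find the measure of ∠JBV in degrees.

∠JBV = 90°

1. ∠JVW = 42°  [same arc WJ]
2. ∠JWV = 90°  [△VWJ]
3. ∠JBV = 90°  [cyclic VWJB, opposite ∠W+∠B]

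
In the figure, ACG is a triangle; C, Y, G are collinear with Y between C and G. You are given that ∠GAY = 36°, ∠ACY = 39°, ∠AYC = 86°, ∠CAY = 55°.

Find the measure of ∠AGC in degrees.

∠AGC = 50°

1. ∠AYG = 94°  [linear pair at Y on CG]
2. ∠AGY = 50°  [△AYG]
3. ∠AGC = 50°  [Y on ray GC]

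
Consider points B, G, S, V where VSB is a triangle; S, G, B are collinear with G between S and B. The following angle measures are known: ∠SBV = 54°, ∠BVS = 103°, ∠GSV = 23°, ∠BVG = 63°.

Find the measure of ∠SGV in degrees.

∠SGV = 117°

1. ∠GBV = 54°  [G on ray BS]
2. ∠BGV = 63°  [△VGB]
3. ∠SGV = 117°  [linear pair at G on SB]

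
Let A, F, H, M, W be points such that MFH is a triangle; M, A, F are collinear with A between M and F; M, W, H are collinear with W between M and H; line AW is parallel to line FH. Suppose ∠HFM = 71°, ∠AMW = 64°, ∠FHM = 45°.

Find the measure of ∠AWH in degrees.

∠AWH = 135°

1. ∠MAW = 71°  [AW∥FH, corresponding at A]
2. ∠AWM = 45°  [△MAW]
3. ∠AWH = 135°  [linear pair at W on MH]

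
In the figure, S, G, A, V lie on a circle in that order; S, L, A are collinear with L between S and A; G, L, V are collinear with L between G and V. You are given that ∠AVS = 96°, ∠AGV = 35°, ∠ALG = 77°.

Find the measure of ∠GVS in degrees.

∠GVS = 68°

1. ∠ASV = 35°  [same arc AV]
2. ∠SLV = 77°  [vertical angles at L]
3. ∠GVS = 68°  [△SLV]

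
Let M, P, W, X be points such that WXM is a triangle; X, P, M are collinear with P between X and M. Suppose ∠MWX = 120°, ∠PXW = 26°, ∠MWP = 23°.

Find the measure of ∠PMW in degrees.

∠PMW = 34°

1. ∠MXW = 26°  [P on ray XM]
2. ∠WMX = 34°  [△WXM]
3. ∠PMW = 34°  [P on ray MX]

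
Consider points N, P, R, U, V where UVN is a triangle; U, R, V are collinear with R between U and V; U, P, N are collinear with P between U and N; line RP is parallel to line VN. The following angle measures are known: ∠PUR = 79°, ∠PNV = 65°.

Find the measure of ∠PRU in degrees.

1. ∠NUV = 79°  [R on UV, P on UN]
2. ∠UNV = 65°  [P on ray NU]
3. ∠NVU = 36°  [△UVN]
4. ∠PRU = 36°  [RP∥VN, corresponding at R]

∠PRU = 36°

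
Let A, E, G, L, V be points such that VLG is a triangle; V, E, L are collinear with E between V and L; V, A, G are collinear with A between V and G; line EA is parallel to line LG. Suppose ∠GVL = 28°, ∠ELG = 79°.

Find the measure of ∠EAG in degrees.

∠EAG = 107°

1. ∠GLV = 79°  [E on ray LV]
2. ∠LGV = 73°  [△VLG]
3. ∠EAV = 73°  [EA∥LG, corresponding at A]
4. ∠EAG = 107°  [linear pair at A on VG]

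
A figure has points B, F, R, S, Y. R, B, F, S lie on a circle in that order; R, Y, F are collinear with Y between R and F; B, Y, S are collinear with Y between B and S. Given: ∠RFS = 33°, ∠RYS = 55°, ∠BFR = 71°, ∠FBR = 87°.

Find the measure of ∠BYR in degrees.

1. ∠RBS = 33°  [same arc RS]
2. ∠BRF = 22°  [△RBF]
3. ∠BYR = 125°  [△RYB]

∠BYR = 125°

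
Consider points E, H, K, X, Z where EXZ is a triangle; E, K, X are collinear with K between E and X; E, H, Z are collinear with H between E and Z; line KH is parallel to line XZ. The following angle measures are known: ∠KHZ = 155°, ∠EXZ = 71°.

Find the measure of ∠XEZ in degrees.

∠XEZ = 84°

1. ∠EHK = 25°  [linear pair at H on EZ]
2. ∠EKH = 71°  [KH∥XZ, corresponding at K]
3. ∠HEK = 84°  [△EKH]
4. ∠XEZ = 84°  [K on EX, H on EZ]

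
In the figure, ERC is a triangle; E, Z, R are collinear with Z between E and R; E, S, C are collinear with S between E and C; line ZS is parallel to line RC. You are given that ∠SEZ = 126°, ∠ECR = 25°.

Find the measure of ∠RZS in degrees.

∠RZS = 151°

1. ∠CER = 126°  [Z on ER, S on EC]
2. ∠CRE = 29°  [△ERC]
3. ∠EZS = 29°  [ZS∥RC, corresponding at Z]
4. ∠RZS = 151°  [linear pair at Z on ER]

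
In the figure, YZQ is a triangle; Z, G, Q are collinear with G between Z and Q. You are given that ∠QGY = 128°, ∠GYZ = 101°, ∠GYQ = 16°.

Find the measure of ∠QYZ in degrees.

∠QYZ = 117°

1. ∠GQY = 36°  [△YGQ]
2. ∠YGZ = 52°  [linear pair at G on ZQ]
3. ∠GZY = 27°  [△YZG]
4. ∠YQZ = 36°  [G on ray QZ]
5. ∠QZY = 27°  [G on ray ZQ]
6. ∠QYZ = 117°  [△YZQ]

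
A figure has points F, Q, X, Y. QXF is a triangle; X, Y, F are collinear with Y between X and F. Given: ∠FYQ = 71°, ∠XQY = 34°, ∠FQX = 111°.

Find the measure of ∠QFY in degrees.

∠QFY = 32°

1. ∠QYX = 109°  [linear pair at Y on XF]
2. ∠QXY = 37°  [△QXY]
3. ∠FXQ = 37°  [Y on ray XF]
4. ∠QFX = 32°  [△QXF]
5. ∠QFY = 32°  [Y on ray FX]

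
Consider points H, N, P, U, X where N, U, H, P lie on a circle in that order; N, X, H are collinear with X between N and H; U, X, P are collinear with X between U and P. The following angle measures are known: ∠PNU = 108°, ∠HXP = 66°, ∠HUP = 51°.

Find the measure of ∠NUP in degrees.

∠NUP = 57°

1. ∠NXP = 114°  [linear pair at X on NH]
2. ∠HNP = 51°  [same arc HP]
3. ∠NPU = 15°  [△NXP]
4. ∠NUP = 57°  [△NUP]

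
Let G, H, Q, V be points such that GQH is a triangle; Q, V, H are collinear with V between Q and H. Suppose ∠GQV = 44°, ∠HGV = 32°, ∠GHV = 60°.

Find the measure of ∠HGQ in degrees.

∠HGQ = 76°

1. ∠GQH = 44°  [V on ray QH]
2. ∠GHQ = 60°  [V on ray HQ]
3. ∠HGQ = 76°  [△GQH]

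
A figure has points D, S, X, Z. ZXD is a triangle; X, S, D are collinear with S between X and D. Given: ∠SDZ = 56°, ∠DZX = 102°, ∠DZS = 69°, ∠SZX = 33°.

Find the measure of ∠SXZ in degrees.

∠SXZ = 22°

1. ∠XDZ = 56°  [S on ray DX]
2. ∠DXZ = 22°  [△ZXD]
3. ∠SXZ = 22°  [S on ray XD]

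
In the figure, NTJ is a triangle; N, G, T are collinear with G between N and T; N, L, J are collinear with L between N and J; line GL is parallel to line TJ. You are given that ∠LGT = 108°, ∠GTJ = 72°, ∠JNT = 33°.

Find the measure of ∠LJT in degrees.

1. ∠JTN = 72°  [G on ray TN]
2. ∠NJT = 75°  [△NTJ]
3. ∠LJT = 75°  [L on ray JN]

∠LJT = 75°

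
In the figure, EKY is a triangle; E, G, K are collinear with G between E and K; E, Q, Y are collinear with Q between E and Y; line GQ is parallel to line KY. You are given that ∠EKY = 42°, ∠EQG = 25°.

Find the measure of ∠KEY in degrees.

1. ∠EGQ = 42°  [GQ∥KY, corresponding at G]
2. ∠GEQ = 113°  [△EGQ]
3. ∠KEY = 113°  [G on EK, Q on EY]

∠KEY = 113°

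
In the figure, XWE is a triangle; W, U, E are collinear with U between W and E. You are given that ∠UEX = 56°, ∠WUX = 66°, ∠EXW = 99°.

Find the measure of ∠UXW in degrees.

∠UXW = 89°

1. ∠WEX = 56°  [U on ray EW]
2. ∠EWX = 25°  [△XWE]
3. ∠UWX = 25°  [U on ray WE]
4. ∠UXW = 89°  [△XWU]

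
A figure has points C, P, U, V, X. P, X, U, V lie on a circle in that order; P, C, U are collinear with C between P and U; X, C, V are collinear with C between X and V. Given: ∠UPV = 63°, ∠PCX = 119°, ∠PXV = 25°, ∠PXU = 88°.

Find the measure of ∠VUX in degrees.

1. ∠UXV = 63°  [same arc UV]
2. ∠UCV = 119°  [vertical angles at C]
3. ∠PUV = 25°  [same arc PV]
4. ∠UVX = 36°  [△UCV]
5. ∠VUX = 81°  [△XUV]

∠VUX = 81°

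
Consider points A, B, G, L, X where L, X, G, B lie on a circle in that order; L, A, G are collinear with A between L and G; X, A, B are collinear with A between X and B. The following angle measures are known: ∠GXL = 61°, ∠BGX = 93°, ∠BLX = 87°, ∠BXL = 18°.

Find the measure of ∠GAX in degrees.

1. ∠GBL = 119°  [cyclic LXGB, opposite ∠X+∠B]
2. ∠LBX = 75°  [△LXB]
3. ∠BGL = 18°  [same arc LB]
4. ∠BLG = 43°  [△LGB]
5. ∠LGX = 75°  [same arc LX]
6. ∠BXG = 43°  [same arc GB]
7. ∠GAX = 62°  [△XAG]

∠GAX = 62°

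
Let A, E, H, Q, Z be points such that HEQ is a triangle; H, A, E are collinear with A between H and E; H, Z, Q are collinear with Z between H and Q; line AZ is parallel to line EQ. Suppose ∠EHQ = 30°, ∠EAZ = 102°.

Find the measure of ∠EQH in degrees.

∠EQH = 72°

1. ∠AHZ = 30°  [A on HE, Z on HQ]
2. ∠HAZ = 78°  [linear pair at A on HE]
3. ∠AZH = 72°  [△HAZ]
4. ∠EQH = 72°  [AZ∥EQ, corresponding at Z]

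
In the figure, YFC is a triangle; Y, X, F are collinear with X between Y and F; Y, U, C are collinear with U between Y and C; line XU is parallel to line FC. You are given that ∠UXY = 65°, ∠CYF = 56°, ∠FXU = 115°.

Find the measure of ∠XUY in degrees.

∠XUY = 59°

1. ∠CFY = 65°  [XU∥FC, corresponding at X]
2. ∠FCY = 59°  [△YFC]
3. ∠XUY = 59°  [XU∥FC, corresponding at U]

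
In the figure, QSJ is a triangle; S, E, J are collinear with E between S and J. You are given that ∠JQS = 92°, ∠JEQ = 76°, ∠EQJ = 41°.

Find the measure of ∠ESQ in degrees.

1. ∠EJQ = 63°  [△QEJ]
2. ∠QJS = 63°  [E on ray JS]
3. ∠JSQ = 25°  [△QSJ]
4. ∠ESQ = 25°  [E on ray SJ]

∠ESQ = 25°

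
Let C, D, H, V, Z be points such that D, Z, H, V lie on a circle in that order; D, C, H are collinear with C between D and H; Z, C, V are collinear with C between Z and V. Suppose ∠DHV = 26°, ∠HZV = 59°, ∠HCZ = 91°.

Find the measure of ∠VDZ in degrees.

1. ∠DZV = 26°  [same arc DV]
2. ∠HDV = 59°  [same arc HV]
3. ∠DCV = 91°  [vertical angles at C]
4. ∠DVZ = 30°  [△DCV]
5. ∠VDZ = 124°  [△DZV]

∠VDZ = 124°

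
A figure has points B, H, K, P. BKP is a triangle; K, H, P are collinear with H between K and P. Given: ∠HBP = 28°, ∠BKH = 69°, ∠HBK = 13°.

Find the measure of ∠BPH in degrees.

∠BPH = 70°

1. ∠BHK = 98°  [△BKH]
2. ∠BHP = 82°  [linear pair at H on KP]
3. ∠BPH = 70°  [△BHP]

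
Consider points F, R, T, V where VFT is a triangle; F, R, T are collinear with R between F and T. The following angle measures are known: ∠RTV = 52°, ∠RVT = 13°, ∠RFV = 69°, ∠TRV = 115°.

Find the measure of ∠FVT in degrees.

1. ∠FTV = 52°  [R on ray TF]
2. ∠TFV = 69°  [R on ray FT]
3. ∠FVT = 59°  [△VFT]

∠FVT = 59°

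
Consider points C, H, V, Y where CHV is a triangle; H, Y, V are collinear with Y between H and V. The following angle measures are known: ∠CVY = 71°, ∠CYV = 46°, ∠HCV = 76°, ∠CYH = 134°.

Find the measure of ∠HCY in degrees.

∠HCY = 13°

1. ∠CVH = 71°  [Y on ray VH]
2. ∠CHV = 33°  [△CHV]
3. ∠CHY = 33°  [Y on ray HV]
4. ∠HCY = 13°  [△CHY]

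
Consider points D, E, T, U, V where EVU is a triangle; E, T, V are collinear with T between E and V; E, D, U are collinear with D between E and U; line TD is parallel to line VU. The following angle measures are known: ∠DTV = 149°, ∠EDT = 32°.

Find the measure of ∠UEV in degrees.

1. ∠DTE = 31°  [linear pair at T on EV]
2. ∠DET = 117°  [△ETD]
3. ∠UEV = 117°  [T on EV, D on EU]

∠UEV = 117°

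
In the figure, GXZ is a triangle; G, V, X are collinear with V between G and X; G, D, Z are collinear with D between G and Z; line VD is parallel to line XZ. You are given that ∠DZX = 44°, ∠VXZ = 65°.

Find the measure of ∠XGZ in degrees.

1. ∠GZX = 44°  [D on ray ZG]
2. ∠GXZ = 65°  [V on ray XG]
3. ∠XGZ = 71°  [△GXZ]

∠XGZ = 71°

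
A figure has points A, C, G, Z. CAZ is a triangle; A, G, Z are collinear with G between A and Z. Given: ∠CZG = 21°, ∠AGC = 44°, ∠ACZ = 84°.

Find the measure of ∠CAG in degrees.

1. ∠AZC = 21°  [G on ray ZA]
2. ∠CAZ = 75°  [△CAZ]
3. ∠CAG = 75°  [G on ray AZ]

∠CAG = 75°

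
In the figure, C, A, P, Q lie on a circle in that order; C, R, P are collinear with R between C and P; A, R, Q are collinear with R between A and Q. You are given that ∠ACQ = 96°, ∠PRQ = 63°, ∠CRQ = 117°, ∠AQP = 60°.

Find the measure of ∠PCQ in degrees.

∠PCQ = 36°

1. ∠APQ = 84°  [cyclic CAPQ, opposite ∠C+∠P]
2. ∠PAQ = 36°  [△APQ]
3. ∠PCQ = 36°  [same arc PQ]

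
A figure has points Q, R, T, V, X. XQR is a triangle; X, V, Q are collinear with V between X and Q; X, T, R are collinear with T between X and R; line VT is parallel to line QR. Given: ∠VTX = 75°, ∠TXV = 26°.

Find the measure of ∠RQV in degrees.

∠RQV = 79°

1. ∠TVX = 79°  [△XVT]
2. ∠QVT = 101°  [linear pair at V on XQ]
3. ∠RQV = 79°  [VT∥QR, co-interior at Q–V]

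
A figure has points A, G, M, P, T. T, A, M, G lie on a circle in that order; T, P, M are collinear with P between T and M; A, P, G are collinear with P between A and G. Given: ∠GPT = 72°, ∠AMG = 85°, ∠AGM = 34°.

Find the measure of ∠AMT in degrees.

1. ∠APM = 72°  [vertical angles at P]
2. ∠GAM = 61°  [△AMG]
3. ∠AMT = 47°  [△APM]

∠AMT = 47°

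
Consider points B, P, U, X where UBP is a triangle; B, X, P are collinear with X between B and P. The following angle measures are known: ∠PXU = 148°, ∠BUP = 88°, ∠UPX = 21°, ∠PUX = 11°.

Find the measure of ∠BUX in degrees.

1. ∠BXU = 32°  [linear pair at X on BP]
2. ∠BPU = 21°  [X on ray PB]
3. ∠PBU = 71°  [△UBP]
4. ∠UBX = 71°  [X on ray BP]
5. ∠BUX = 77°  [△UBX]

∠BUX = 77°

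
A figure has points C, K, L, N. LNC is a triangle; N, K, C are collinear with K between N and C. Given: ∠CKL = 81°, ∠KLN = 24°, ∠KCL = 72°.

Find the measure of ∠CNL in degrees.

∠CNL = 57°

1. ∠LKN = 99°  [linear pair at K on NC]
2. ∠KNL = 57°  [△LNK]
3. ∠CNL = 57°  [K on ray NC]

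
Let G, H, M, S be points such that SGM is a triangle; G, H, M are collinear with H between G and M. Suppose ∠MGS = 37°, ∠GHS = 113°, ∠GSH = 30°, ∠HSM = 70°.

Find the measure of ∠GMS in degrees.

∠GMS = 43°

1. ∠MHS = 67°  [linear pair at H on GM]
2. ∠HMS = 43°  [△SHM]
3. ∠GMS = 43°  [H on ray MG]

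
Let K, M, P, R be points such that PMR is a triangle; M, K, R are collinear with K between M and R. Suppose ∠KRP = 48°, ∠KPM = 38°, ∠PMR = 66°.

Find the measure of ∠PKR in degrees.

1. ∠KMP = 66°  [K on ray MR]
2. ∠MKP = 76°  [△PMK]
3. ∠PKR = 104°  [linear pair at K on MR]

∠PKR = 104°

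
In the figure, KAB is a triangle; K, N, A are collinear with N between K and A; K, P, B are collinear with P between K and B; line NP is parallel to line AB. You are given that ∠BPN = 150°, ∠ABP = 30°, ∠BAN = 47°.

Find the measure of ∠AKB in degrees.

1. ∠ABK = 30°  [P on ray BK]
2. ∠BAK = 47°  [N on ray AK]
3. ∠AKB = 103°  [△KAB]

∠AKB = 103°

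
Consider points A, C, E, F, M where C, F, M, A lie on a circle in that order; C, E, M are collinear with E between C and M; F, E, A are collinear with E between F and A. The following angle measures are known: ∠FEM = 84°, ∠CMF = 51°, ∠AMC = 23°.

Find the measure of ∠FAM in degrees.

1. ∠AEC = 84°  [vertical angles at E]
2. ∠AEM = 96°  [linear pair at E on CM]
3. ∠FAM = 61°  [△MEA]

∠FAM = 61°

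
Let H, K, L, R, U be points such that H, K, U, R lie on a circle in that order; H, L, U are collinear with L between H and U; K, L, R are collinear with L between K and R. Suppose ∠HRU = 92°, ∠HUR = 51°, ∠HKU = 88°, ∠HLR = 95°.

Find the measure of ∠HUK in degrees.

1. ∠RHU = 37°  [△HUR]
2. ∠KLU = 95°  [vertical angles at L]
3. ∠RKU = 37°  [same arc UR]
4. ∠HUK = 48°  [△KLU]

∠HUK = 48°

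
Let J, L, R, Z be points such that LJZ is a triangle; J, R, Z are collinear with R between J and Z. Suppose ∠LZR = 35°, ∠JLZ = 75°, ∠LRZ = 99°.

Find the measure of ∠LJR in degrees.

∠LJR = 70°

1. ∠JZL = 35°  [R on ray ZJ]
2. ∠LJZ = 70°  [△LJZ]
3. ∠LJR = 70°  [R on ray JZ]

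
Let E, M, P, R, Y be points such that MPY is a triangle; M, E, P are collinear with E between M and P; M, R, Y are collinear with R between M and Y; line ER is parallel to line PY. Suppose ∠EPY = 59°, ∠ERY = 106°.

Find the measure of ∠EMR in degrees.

∠EMR = 47°

1. ∠MPY = 59°  [E on ray PM]
2. ∠ERM = 74°  [linear pair at R on MY]
3. ∠MER = 59°  [ER∥PY, corresponding at E]
4. ∠EMR = 47°  [△MER]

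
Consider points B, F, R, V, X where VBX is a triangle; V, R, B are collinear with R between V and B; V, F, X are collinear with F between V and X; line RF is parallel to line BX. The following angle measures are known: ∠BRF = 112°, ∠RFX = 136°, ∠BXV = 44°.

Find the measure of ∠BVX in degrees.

1. ∠FRV = 68°  [linear pair at R on VB]
2. ∠RFV = 44°  [linear pair at F on VX]
3. ∠FVR = 68°  [△VRF]
4. ∠BVX = 68°  [R on VB, F on VX]

∠BVX = 68°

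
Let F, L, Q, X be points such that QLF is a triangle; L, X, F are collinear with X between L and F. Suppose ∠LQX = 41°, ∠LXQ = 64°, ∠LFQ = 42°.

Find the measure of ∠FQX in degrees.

∠FQX = 22°

1. ∠FXQ = 116°  [linear pair at X on LF]
2. ∠QFX = 42°  [X on ray FL]
3. ∠FQX = 22°  [△QXF]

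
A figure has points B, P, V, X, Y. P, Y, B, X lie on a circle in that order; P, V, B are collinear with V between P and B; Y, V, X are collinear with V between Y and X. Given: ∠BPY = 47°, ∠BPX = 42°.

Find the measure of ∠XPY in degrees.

1. ∠BXY = 47°  [same arc YB]
2. ∠BYX = 42°  [same arc BX]
3. ∠XBY = 91°  [△YBX]
4. ∠XPY = 89°  [cyclic PYBX, opposite ∠P+∠B]

∠XPY = 89°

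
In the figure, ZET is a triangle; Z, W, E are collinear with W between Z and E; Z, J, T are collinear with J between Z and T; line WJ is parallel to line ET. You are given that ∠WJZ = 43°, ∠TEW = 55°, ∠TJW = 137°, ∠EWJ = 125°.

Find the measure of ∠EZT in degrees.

∠EZT = 82°

1. ∠ETZ = 43°  [WJ∥ET, corresponding at J]
2. ∠TEZ = 55°  [W on ray EZ]
3. ∠EZT = 82°  [△ZET]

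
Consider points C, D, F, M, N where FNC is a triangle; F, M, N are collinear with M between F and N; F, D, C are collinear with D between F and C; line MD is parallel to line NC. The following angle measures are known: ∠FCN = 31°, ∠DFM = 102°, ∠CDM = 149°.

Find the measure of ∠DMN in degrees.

1. ∠FDM = 31°  [MD∥NC, corresponding at D]
2. ∠DMF = 47°  [△FMD]
3. ∠DMN = 133°  [linear pair at M on FN]

∠DMN = 133°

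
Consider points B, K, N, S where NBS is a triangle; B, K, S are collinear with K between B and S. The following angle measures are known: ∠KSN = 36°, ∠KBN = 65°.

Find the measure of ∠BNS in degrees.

1. ∠BSN = 36°  [K on ray SB]
2. ∠NBS = 65°  [K on ray BS]
3. ∠BNS = 79°  [△NBS]

∠BNS = 79°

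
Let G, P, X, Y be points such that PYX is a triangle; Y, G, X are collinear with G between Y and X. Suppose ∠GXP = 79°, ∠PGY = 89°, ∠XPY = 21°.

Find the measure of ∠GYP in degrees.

1. ∠PXY = 79°  [G on ray XY]
2. ∠PYX = 80°  [△PYX]
3. ∠GYP = 80°  [G on ray YX]

∠GYP = 80°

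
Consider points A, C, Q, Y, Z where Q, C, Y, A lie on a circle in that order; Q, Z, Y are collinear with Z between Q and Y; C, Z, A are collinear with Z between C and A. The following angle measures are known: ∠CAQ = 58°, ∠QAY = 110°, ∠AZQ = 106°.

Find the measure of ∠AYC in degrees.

∠AYC = 112°

1. ∠CYQ = 58°  [same arc QC]
2. ∠AQY = 16°  [△QZA]
3. ∠AYQ = 54°  [△QYA]
4. ∠CZY = 106°  [vertical angles at Z]
5. ∠AZY = 74°  [linear pair at Z on QY]
6. ∠ACY = 16°  [△CZY]
7. ∠CAY = 52°  [△YZA]
8. ∠AYC = 112°  [△CYA]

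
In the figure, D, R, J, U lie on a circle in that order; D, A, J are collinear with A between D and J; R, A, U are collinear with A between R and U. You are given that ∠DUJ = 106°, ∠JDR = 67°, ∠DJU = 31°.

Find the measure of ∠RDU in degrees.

1. ∠DRJ = 74°  [cyclic DRJU, opposite ∠R+∠U]
2. ∠DJR = 39°  [△DRJ]
3. ∠DRU = 31°  [same arc DU]
4. ∠DUR = 39°  [same arc DR]
5. ∠RDU = 110°  [△DRU]

∠RDU = 110°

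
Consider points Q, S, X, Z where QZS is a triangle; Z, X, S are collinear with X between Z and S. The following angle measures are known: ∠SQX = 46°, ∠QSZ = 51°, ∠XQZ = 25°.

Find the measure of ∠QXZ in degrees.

∠QXZ = 97°

1. ∠QSX = 51°  [X on ray SZ]
2. ∠QXS = 83°  [△QXS]
3. ∠QXZ = 97°  [linear pair at X on ZS]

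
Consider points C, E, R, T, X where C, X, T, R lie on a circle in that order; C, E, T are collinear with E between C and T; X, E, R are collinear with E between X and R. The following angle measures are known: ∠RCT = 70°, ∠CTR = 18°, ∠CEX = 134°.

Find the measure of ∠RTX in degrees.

∠RTX = 82°

1. ∠RXT = 70°  [same arc TR]
2. ∠RET = 134°  [vertical angles at E]
3. ∠TRX = 28°  [△TER]
4. ∠RTX = 82°  [△XTR]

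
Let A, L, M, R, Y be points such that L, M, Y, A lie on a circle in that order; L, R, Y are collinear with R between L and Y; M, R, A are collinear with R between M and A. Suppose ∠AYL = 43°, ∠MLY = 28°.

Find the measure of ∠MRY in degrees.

1. ∠AML = 43°  [same arc LA]
2. ∠LRM = 109°  [△LRM]
3. ∠MRY = 71°  [linear pair at R on LY]

∠MRY = 71°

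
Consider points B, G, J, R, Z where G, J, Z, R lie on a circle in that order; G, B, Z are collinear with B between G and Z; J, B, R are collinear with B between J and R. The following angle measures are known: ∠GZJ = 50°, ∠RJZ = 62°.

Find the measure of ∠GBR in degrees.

1. ∠GRJ = 50°  [same arc GJ]
2. ∠RGZ = 62°  [same arc ZR]
3. ∠GBR = 68°  [△GBR]

∠GBR = 68°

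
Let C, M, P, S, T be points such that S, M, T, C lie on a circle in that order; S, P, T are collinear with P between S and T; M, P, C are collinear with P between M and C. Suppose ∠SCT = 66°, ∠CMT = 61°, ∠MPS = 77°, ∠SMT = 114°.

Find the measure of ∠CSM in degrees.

1. ∠CST = 61°  [same arc TC]
2. ∠CPT = 77°  [vertical angles at P]
3. ∠CTS = 53°  [△STC]
4. ∠CPS = 103°  [linear pair at P on ST]
5. ∠CMS = 53°  [same arc SC]
6. ∠MCS = 16°  [△SPC]
7. ∠CSM = 111°  [△SMC]

∠CSM = 111°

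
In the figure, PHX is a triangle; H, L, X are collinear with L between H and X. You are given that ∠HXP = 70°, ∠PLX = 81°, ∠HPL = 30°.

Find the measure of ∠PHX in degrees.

∠PHX = 51°

1. ∠HLP = 99°  [linear pair at L on HX]
2. ∠LHP = 51°  [△PHL]
3. ∠PHX = 51°  [L on ray HX]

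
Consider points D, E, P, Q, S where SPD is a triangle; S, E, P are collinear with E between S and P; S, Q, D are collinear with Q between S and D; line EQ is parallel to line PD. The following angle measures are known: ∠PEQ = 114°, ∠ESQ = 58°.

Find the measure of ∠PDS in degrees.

1. ∠QES = 66°  [linear pair at E on SP]
2. ∠EQS = 56°  [△SEQ]
3. ∠PDS = 56°  [EQ∥PD, corresponding at Q]

∠PDS = 56°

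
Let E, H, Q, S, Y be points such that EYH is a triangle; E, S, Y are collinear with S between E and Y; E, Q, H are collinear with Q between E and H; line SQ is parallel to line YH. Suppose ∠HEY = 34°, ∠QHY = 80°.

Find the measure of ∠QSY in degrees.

∠QSY = 114°

1. ∠EHY = 80°  [Q on ray HE]
2. ∠EYH = 66°  [△EYH]
3. ∠ESQ = 66°  [SQ∥YH, corresponding at S]
4. ∠QSY = 114°  [linear pair at S on EY]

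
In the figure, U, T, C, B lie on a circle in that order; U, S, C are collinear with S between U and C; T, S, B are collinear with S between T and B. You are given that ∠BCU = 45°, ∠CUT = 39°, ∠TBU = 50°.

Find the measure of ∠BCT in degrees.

1. ∠BTU = 45°  [same arc UB]
2. ∠BUT = 85°  [△UTB]
3. ∠BCT = 95°  [cyclic UTCB, opposite ∠U+∠C]

∠BCT = 95°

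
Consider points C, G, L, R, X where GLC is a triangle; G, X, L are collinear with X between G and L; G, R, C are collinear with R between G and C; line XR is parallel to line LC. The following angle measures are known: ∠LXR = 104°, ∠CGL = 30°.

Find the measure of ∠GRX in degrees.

1. ∠GXR = 76°  [linear pair at X on GL]
2. ∠RGX = 30°  [X on GL, R on GC]
3. ∠GRX = 74°  [△GXR]

∠GRX = 74°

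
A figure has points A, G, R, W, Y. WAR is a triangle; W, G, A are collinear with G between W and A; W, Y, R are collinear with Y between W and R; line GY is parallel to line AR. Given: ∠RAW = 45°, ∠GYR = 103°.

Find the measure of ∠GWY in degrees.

1. ∠WGY = 45°  [GY∥AR, corresponding at G]
2. ∠GYW = 77°  [linear pair at Y on WR]
3. ∠GWY = 58°  [△WGY]

∠GWY = 58°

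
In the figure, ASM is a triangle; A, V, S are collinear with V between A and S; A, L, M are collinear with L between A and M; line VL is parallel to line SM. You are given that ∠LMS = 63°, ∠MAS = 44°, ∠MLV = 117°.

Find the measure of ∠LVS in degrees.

∠LVS = 107°

1. ∠AMS = 63°  [L on ray MA]
2. ∠ASM = 73°  [△ASM]
3. ∠AVL = 73°  [VL∥SM, corresponding at V]
4. ∠LVS = 107°  [linear pair at V on AS]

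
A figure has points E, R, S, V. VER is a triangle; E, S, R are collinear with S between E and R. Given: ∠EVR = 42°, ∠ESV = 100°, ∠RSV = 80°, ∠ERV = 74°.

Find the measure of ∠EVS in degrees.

1. ∠REV = 64°  [△VER]
2. ∠SEV = 64°  [S on ray ER]
3. ∠EVS = 16°  [△VES]

∠EVS = 16°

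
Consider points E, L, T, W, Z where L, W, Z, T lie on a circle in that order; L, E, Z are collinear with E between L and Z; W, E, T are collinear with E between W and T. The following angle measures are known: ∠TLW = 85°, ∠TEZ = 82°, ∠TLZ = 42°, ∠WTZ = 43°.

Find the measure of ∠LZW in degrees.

∠LZW = 40°

1. ∠LEW = 82°  [vertical angles at E]
2. ∠TWZ = 42°  [same arc ZT]
3. ∠WEZ = 98°  [linear pair at E on LZ]
4. ∠LZW = 40°  [△WEZ]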